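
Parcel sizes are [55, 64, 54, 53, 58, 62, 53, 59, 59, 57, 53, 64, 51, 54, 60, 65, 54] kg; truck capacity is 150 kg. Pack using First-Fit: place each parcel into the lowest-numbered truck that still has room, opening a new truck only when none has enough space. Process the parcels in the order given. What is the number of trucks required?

9

55 kg → truck 1 (remaining 95 kg)
64 kg → truck 1 (remaining 31 kg)
54 kg → truck 2 (remaining 96 kg)
53 kg → truck 2 (remaining 43 kg)
58 kg → truck 3 (remaining 92 kg)
62 kg → truck 3 (remaining 30 kg)
53 kg → truck 4 (remaining 97 kg)
59 kg → truck 4 (remaining 38 kg)
59 kg → truck 5 (remaining 91 kg)
57 kg → truck 5 (remaining 34 kg)
53 kg → truck 6 (remaining 97 kg)
64 kg → truck 6 (remaining 33 kg)
51 kg → truck 7 (remaining 99 kg)
54 kg → truck 7 (remaining 45 kg)
60 kg → truck 8 (remaining 90 kg)
65 kg → truck 8 (remaining 25 kg)
54 kg → truck 9 (remaining 96 kg)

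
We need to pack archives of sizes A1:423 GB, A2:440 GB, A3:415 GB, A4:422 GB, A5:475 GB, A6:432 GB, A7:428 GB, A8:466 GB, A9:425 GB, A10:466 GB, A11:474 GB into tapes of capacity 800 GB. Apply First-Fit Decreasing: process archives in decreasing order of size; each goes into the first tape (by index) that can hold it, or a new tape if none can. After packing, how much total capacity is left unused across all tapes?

Sorted descending: 475, 474, 466, 466, 440, 432, 428, 425, 423, 422, 415.
tape 1: place 475 GB, 325 GB left
tape 2: place 474 GB, 326 GB left
tape 3: place 466 GB, 334 GB left
tape 4: place 466 GB, 334 GB left
tape 5: place 440 GB, 360 GB left
tape 6: place 432 GB, 368 GB left
tape 7: place 428 GB, 372 GB left
tape 8: place 425 GB, 375 GB left
tape 9: place 423 GB, 377 GB left
tape 10: place 422 GB, 378 GB left
tape 11: place 415 GB, 385 GB left
11 tapes × 800 GB = 8800 GB; used 4866 GB; unused 3934 GB.

3934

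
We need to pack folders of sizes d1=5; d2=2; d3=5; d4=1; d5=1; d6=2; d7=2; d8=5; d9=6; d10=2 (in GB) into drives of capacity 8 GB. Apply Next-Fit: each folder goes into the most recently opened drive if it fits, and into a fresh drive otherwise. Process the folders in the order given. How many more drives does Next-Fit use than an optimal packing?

Next-Fit: [5,2] [5,1,1] [2,2] [5] [6,2] → 5 drives.
Total size 31 GB; any packing needs at least ⌈31/8⌉ = 4 drives.
An optimal packing achieves that bound: [6,2] [5,2,1] [5,2,1] [5,2] → 4 drives.
Excess: 5 − 4 = 1.

1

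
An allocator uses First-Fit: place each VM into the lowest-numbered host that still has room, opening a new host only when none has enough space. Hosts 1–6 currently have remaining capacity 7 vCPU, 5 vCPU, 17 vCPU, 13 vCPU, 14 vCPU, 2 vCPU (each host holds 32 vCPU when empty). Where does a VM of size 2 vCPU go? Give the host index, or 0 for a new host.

Hosts with room: host 1 (7 vCPU), host 2 (5 vCPU), host 3 (17 vCPU), host 4 (13 vCPU), host 5 (14 vCPU), host 6 (2 vCPU).
The first with room is host 1.

1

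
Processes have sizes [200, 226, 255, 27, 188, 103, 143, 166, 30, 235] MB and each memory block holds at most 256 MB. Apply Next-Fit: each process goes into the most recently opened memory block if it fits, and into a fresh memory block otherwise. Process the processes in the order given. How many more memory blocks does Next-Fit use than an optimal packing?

Next-Fit: [200] [226] [255] [27,188] [103,143] [166,30] [235] → 7 memory blocks.
Total size 1573 MB; any packing needs at least ⌈1573/256⌉ = 7 memory blocks.
So 7 is already optimal.

0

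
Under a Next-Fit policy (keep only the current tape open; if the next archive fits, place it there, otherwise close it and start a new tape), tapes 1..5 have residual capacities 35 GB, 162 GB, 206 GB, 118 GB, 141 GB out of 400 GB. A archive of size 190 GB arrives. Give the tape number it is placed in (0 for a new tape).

0

Next-Fit only looks at tape 5, which has 141 GB free.
190 GB does not fit, so a new tape is opened.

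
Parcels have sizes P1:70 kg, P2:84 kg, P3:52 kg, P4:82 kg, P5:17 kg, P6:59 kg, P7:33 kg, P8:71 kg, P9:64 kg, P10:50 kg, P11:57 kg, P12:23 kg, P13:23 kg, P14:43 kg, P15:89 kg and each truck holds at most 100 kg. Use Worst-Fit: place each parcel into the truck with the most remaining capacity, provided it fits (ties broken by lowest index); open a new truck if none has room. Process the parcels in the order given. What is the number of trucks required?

P1 (70 kg) → truck 1 (remaining 30 kg)
P2 (84 kg) → truck 2 (remaining 16 kg)
P3 (52 kg) → truck 3 (remaining 48 kg)
P4 (82 kg) → truck 4 (remaining 18 kg)
P5 (17 kg) → truck 3 (remaining 31 kg)
P6 (59 kg) → truck 5 (remaining 41 kg)
P7 (33 kg) → truck 5 (remaining 8 kg)
P8 (71 kg) → truck 6 (remaining 29 kg)
P9 (64 kg) → truck 7 (remaining 36 kg)
P10 (50 kg) → truck 8 (remaining 50 kg)
P11 (57 kg) → truck 9 (remaining 43 kg)
P12 (23 kg) → truck 8 (remaining 27 kg)
P13 (23 kg) → truck 9 (remaining 20 kg)
P14 (43 kg) → truck 10 (remaining 57 kg)
P15 (89 kg) → truck 11 (remaining 11 kg)

11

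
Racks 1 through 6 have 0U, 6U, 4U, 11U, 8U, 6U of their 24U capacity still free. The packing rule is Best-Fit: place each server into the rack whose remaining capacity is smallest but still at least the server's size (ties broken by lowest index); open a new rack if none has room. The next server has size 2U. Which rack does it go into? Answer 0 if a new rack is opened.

3

Racks with room: rack 2 (6U), rack 3 (4U), rack 4 (11U), rack 5 (8U), rack 6 (6U).
Tightest fit is rack 3 with 4U free.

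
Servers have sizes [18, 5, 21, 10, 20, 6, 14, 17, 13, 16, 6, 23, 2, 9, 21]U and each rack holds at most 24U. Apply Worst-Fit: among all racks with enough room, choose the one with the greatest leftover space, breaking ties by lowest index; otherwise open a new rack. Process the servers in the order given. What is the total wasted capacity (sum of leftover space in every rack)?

Put 18U in rack 1; 6U remain.
Put 5U in rack 1; 1U remain.
Put 21U in rack 2; 3U remain.
Put 10U in rack 3; 14U remain.
Put 20U in rack 4; 4U remain.
Put 6U in rack 3; 8U remain.
Put 14U in rack 5; 10U remain.
Put 17U in rack 6; 7U remain.
Put 13U in rack 7; 11U remain.
Put 16U in rack 8; 8U remain.
Put 6U in rack 7; 5U remain.
Put 23U in rack 9; 1U remain.
Put 2U in rack 5; 8U remain.
Put 9U in rack 10; 15U remain.
Put 21U in rack 11; 3U remain.
11 racks × 24U = 264U; used 201U; unused 63U.

63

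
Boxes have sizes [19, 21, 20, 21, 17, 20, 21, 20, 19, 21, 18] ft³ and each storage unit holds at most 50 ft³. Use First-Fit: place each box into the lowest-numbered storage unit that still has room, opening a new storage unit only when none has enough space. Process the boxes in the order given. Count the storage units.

6

19 ft³ → storage unit 1 (remaining 31 ft³)
21 ft³ → storage unit 1 (remaining 10 ft³)
20 ft³ → storage unit 2 (remaining 30 ft³)
21 ft³ → storage unit 2 (remaining 9 ft³)
17 ft³ → storage unit 3 (remaining 33 ft³)
20 ft³ → storage unit 3 (remaining 13 ft³)
21 ft³ → storage unit 4 (remaining 29 ft³)
20 ft³ → storage unit 4 (remaining 9 ft³)
19 ft³ → storage unit 5 (remaining 31 ft³)
21 ft³ → storage unit 5 (remaining 10 ft³)
18 ft³ → storage unit 6 (remaining 32 ft³)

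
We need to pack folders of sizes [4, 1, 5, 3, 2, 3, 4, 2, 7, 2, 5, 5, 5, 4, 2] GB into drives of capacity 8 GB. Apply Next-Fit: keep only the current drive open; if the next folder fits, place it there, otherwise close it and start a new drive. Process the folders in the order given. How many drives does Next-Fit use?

drive 1: place 4 GB, 4 GB left
drive 1: place 1 GB, 3 GB left
drive 2: place 5 GB, 3 GB left
drive 2: place 3 GB, 0 GB left
drive 3: place 2 GB, 6 GB left
drive 3: place 3 GB, 3 GB left
drive 4: place 4 GB, 4 GB left
drive 4: place 2 GB, 2 GB left
drive 5: place 7 GB, 1 GB left
drive 6: place 2 GB, 6 GB left
drive 6: place 5 GB, 1 GB left
drive 7: place 5 GB, 3 GB left
drive 8: place 5 GB, 3 GB left
drive 9: place 4 GB, 4 GB left
drive 9: place 2 GB, 2 GB left
Final drives: [4,1] [5,3] [2,3] [4,2] [7] [2,5] [5] [5] [4,2].

9 drives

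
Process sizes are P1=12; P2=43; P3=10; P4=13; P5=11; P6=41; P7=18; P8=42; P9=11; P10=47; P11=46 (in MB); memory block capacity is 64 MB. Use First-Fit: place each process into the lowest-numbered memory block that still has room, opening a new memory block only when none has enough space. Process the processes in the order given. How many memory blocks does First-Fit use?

6

memory block 1: place P1 (12 MB), 52 MB left
memory block 1: place P2 (43 MB), 9 MB left
memory block 2: place P3 (10 MB), 54 MB left
memory block 2: place P4 (13 MB), 41 MB left
memory block 2: place P5 (11 MB), 30 MB left
memory block 3: place P6 (41 MB), 23 MB left
memory block 2: place P7 (18 MB), 12 MB left
memory block 4: place P8 (42 MB), 22 MB left
memory block 2: place P9 (11 MB), 1 MB left
memory block 5: place P10 (47 MB), 17 MB left
memory block 6: place P11 (46 MB), 18 MB left
Final memory blocks: [12,43] [10,13,11,18,11] [41] [42] [47] [46].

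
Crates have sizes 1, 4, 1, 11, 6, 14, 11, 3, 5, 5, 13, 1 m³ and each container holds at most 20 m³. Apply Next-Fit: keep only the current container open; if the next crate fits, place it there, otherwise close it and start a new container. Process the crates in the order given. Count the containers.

4 containers

Put 1 m³ in container 1; 19 m³ remain.
Put 4 m³ in container 1; 15 m³ remain.
Put 1 m³ in container 1; 14 m³ remain.
Put 11 m³ in container 1; 3 m³ remain.
Put 6 m³ in container 2; 14 m³ remain.
Put 14 m³ in container 2; 0 m³ remain.
Put 11 m³ in container 3; 9 m³ remain.
Put 3 m³ in container 3; 6 m³ remain.
Put 5 m³ in container 3; 1 m³ remain.
Put 5 m³ in container 4; 15 m³ remain.
Put 13 m³ in container 4; 2 m³ remain.
Put 1 m³ in container 4; 1 m³ remain.
Final containers: [1,4,1,11] [6,14] [11,3,5] [5,13,1].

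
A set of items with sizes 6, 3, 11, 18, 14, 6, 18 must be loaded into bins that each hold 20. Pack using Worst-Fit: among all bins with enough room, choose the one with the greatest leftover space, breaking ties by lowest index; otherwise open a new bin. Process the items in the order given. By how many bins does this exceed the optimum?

Worst-Fit: [6,3,11] [18] [14,6] [18] → 4 bins.
Total size 76; any packing needs at least ⌈76/20⌉ = 4 bins.
So 4 is already optimal.

0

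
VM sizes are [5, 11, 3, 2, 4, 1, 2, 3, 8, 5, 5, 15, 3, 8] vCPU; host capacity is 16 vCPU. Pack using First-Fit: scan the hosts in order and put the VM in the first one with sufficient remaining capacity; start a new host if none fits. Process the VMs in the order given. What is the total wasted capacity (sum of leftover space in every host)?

5

Put 5 vCPU in host 1; 11 vCPU remain.
Put 11 vCPU in host 1; 0 vCPU remain.
Put 3 vCPU in host 2; 13 vCPU remain.
Put 2 vCPU in host 2; 11 vCPU remain.
Put 4 vCPU in host 2; 7 vCPU remain.
Put 1 vCPU in host 2; 6 vCPU remain.
Put 2 vCPU in host 2; 4 vCPU remain.
Put 3 vCPU in host 2; 1 vCPU remain.
Put 8 vCPU in host 3; 8 vCPU remain.
Put 5 vCPU in host 3; 3 vCPU remain.
Put 5 vCPU in host 4; 11 vCPU remain.
Put 15 vCPU in host 5; 1 vCPU remain.
Put 3 vCPU in host 3; 0 vCPU remain.
Put 8 vCPU in host 4; 3 vCPU remain.
5 hosts × 16 vCPU = 80 vCPU; used 75 vCPU; unused 5 vCPU.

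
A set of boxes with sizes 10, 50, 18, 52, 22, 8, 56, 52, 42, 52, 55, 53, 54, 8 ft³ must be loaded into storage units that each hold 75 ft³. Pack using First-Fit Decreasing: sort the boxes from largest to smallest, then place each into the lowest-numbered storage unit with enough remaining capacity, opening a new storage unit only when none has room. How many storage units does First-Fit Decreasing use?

9 storage units

Sorted descending: 56, 55, 54, 53, 52, 52, 52, 50, 42, 22, 18, 10, 8, 8.
storage unit 1: place 56 ft³, 19 ft³ left
storage unit 2: place 55 ft³, 20 ft³ left
storage unit 3: place 54 ft³, 21 ft³ left
storage unit 4: place 53 ft³, 22 ft³ left
storage unit 5: place 52 ft³, 23 ft³ left
storage unit 6: place 52 ft³, 23 ft³ left
storage unit 7: place 52 ft³, 23 ft³ left
storage unit 8: place 50 ft³, 25 ft³ left
storage unit 9: place 42 ft³, 33 ft³ left
storage unit 4: place 22 ft³, 0 ft³ left
storage unit 1: place 18 ft³, 1 ft³ left
storage unit 2: place 10 ft³, 10 ft³ left
storage unit 2: place 8 ft³, 2 ft³ left
storage unit 3: place 8 ft³, 13 ft³ left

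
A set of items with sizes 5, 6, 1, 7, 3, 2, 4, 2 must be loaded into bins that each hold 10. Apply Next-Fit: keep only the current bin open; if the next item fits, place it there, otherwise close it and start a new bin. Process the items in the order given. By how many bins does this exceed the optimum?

Next-Fit: [5] [6,1] [7,3] [2,4,2] → 4 bins.
Total size 30; any packing needs at least ⌈30/10⌉ = 3 bins.
An optimal packing achieves that bound: [7,3] [6,4] [5,2,2,1] → 3 bins.
Excess: 4 − 3 = 1.

1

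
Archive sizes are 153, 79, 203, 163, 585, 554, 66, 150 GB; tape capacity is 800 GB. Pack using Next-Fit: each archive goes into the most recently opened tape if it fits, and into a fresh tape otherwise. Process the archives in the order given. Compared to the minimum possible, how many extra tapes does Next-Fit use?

0

Next-Fit: [153,79,203,163] [585] [554,66,150] → 3 tapes.
Total size 1953 GB; any packing needs at least ⌈1953/800⌉ = 3 tapes.
So 3 is already optimal.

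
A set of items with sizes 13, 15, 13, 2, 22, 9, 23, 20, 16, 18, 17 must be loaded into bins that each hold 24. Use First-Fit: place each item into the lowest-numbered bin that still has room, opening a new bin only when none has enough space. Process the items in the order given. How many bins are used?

13 → bin 1 (remaining 11)
15 → bin 2 (remaining 9)
13 → bin 3 (remaining 11)
2 → bin 1 (remaining 9)
22 → bin 4 (remaining 2)
9 → bin 1 (remaining 0)
23 → bin 5 (remaining 1)
20 → bin 6 (remaining 4)
16 → bin 7 (remaining 8)
18 → bin 8 (remaining 6)
17 → bin 9 (remaining 7)

9 bins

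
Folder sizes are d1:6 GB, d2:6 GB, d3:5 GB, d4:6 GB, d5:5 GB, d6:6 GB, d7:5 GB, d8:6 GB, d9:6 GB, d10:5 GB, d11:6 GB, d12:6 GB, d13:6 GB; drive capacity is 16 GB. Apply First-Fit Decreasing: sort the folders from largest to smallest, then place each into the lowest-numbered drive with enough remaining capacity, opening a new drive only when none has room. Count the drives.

6

Sorted descending: 6, 6, 6, 6, 6, 6, 6, 6, 6, 5, 5, 5, 5.
drive 1: place 6 GB, 10 GB left
drive 1: place 6 GB, 4 GB left
drive 2: place 6 GB, 10 GB left
drive 2: place 6 GB, 4 GB left
drive 3: place 6 GB, 10 GB left
drive 3: place 6 GB, 4 GB left
drive 4: place 6 GB, 10 GB left
drive 4: place 6 GB, 4 GB left
drive 5: place 6 GB, 10 GB left
drive 5: place 5 GB, 5 GB left
drive 5: place 5 GB, 0 GB left
drive 6: place 5 GB, 11 GB left
drive 6: place 5 GB, 6 GB left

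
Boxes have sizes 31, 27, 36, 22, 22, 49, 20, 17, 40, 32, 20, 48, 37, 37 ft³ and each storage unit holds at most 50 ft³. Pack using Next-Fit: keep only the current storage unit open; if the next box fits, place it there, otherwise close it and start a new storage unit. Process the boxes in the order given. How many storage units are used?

storage unit 1: place 31 ft³, 19 ft³ left
storage unit 2: place 27 ft³, 23 ft³ left
storage unit 3: place 36 ft³, 14 ft³ left
storage unit 4: place 22 ft³, 28 ft³ left
storage unit 4: place 22 ft³, 6 ft³ left
storage unit 5: place 49 ft³, 1 ft³ left
storage unit 6: place 20 ft³, 30 ft³ left
storage unit 6: place 17 ft³, 13 ft³ left
storage unit 7: place 40 ft³, 10 ft³ left
storage unit 8: place 32 ft³, 18 ft³ left
storage unit 9: place 20 ft³, 30 ft³ left
storage unit 10: place 48 ft³, 2 ft³ left
storage unit 11: place 37 ft³, 13 ft³ left
storage unit 12: place 37 ft³, 13 ft³ left
Final storage units: [31] [27] [36] [22,22] [49] [20,17] [40] [32] [20] [48] [37] [37].

12 storage units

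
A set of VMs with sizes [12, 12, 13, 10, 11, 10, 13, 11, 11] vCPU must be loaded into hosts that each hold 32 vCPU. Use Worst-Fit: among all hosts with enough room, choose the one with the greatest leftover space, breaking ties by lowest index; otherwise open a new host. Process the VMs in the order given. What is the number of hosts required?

4 hosts

12 vCPU → host 1 (remaining 20 vCPU)
12 vCPU → host 1 (remaining 8 vCPU)
13 vCPU → host 2 (remaining 19 vCPU)
10 vCPU → host 2 (remaining 9 vCPU)
11 vCPU → host 3 (remaining 21 vCPU)
10 vCPU → host 3 (remaining 11 vCPU)
13 vCPU → host 4 (remaining 19 vCPU)
11 vCPU → host 4 (remaining 8 vCPU)
11 vCPU → host 3 (remaining 0 vCPU)
Final hosts: [12,12] [13,10] [11,10,11] [13,11].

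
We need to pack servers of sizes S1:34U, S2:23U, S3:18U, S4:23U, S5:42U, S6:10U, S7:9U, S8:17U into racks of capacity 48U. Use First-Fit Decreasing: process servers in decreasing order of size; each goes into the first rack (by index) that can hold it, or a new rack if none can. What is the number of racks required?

4 racks

Sorted descending: 42, 34, 23, 23, 18, 17, 10, 9.
Put 42U in rack 1; 6U remain.
Put 34U in rack 2; 14U remain.
Put 23U in rack 3; 25U remain.
Put 23U in rack 3; 2U remain.
Put 18U in rack 4; 30U remain.
Put 17U in rack 4; 13U remain.
Put 10U in rack 2; 4U remain.
Put 9U in rack 4; 4U remain.
Final racks: [42] [34,10] [23,23] [18,17,9].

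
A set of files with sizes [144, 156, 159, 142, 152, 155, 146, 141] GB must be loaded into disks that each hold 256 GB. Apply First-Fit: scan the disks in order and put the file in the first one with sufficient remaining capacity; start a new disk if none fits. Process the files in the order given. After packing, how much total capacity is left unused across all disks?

144 GB → disk 1 (remaining 112 GB)
156 GB → disk 2 (remaining 100 GB)
159 GB → disk 3 (remaining 97 GB)
142 GB → disk 4 (remaining 114 GB)
152 GB → disk 5 (remaining 104 GB)
155 GB → disk 6 (remaining 101 GB)
146 GB → disk 7 (remaining 110 GB)
141 GB → disk 8 (remaining 115 GB)
8 disks × 256 GB = 2048 GB; used 1195 GB; unused 853 GB.

853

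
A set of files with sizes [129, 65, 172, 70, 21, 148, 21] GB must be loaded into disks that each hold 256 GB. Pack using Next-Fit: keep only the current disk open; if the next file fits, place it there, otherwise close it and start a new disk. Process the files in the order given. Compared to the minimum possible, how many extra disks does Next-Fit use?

0

Next-Fit: [129,65] [172,70] [21,148,21] → 3 disks.
Total size 626 GB; any packing needs at least ⌈626/256⌉ = 3 disks.
So 3 is already optimal.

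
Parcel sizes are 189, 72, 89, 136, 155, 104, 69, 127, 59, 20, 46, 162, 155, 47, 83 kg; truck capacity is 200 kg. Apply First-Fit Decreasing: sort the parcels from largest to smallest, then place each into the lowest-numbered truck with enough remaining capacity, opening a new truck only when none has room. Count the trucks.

Sorted descending: 189, 162, 155, 155, 136, 127, 104, 89, 83, 72, 69, 59, 47, 46, 20.
truck 1: place 189 kg, 11 kg left
truck 2: place 162 kg, 38 kg left
truck 3: place 155 kg, 45 kg left
truck 4: place 155 kg, 45 kg left
truck 5: place 136 kg, 64 kg left
truck 6: place 127 kg, 73 kg left
truck 7: place 104 kg, 96 kg left
truck 7: place 89 kg, 7 kg left
truck 8: place 83 kg, 117 kg left
truck 6: place 72 kg, 1 kg left
truck 8: place 69 kg, 48 kg left
truck 5: place 59 kg, 5 kg left
truck 8: place 47 kg, 1 kg left
truck 9: place 46 kg, 154 kg left
truck 2: place 20 kg, 18 kg left
Final trucks: [189] [162,20] [155] [155] [136,59] [127,72] [104,89] [83,69,47] [46].

9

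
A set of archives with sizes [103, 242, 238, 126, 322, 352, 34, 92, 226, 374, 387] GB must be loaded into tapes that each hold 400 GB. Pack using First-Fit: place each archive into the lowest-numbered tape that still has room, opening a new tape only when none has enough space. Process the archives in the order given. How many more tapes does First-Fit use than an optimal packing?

First-Fit: [103,242,34] [238,126] [322] [352] [92,226] [374] [387] → 7 tapes.
Total size 2496 GB; any packing needs at least ⌈2496/400⌉ = 7 tapes.
So 7 is already optimal.

0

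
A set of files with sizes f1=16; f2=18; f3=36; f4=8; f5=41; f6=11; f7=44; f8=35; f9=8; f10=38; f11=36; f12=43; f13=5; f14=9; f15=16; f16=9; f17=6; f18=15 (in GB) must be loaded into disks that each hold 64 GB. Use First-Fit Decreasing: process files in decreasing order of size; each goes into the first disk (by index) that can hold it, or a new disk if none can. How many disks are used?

7

Sorted descending: 44, 43, 41, 38, 36, 36, 35, 18, 16, 16, 15, 11, 9, 9, 8, 8, 6, 5.
44 GB → disk 1 (remaining 20 GB)
43 GB → disk 2 (remaining 21 GB)
41 GB → disk 3 (remaining 23 GB)
38 GB → disk 4 (remaining 26 GB)
36 GB → disk 5 (remaining 28 GB)
36 GB → disk 6 (remaining 28 GB)
35 GB → disk 7 (remaining 29 GB)
18 GB → disk 1 (remaining 2 GB)
16 GB → disk 2 (remaining 5 GB)
16 GB → disk 3 (remaining 7 GB)
15 GB → disk 4 (remaining 11 GB)
11 GB → disk 4 (remaining 0 GB)
9 GB → disk 5 (remaining 19 GB)
9 GB → disk 5 (remaining 10 GB)
8 GB → disk 5 (remaining 2 GB)
8 GB → disk 6 (remaining 20 GB)
6 GB → disk 3 (remaining 1 GB)
5 GB → disk 2 (remaining 0 GB)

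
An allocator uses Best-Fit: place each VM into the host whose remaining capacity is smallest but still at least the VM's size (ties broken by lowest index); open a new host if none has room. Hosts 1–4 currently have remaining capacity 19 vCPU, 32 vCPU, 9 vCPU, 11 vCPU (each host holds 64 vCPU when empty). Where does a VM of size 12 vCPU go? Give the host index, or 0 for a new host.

1

Hosts with room: host 1 (19 vCPU), host 2 (32 vCPU).
Tightest fit is host 1 with 19 vCPU free.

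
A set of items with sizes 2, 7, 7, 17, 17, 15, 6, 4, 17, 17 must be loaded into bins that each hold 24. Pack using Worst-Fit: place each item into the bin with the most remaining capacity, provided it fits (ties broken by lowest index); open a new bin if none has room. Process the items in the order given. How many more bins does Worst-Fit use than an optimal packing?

1

Worst-Fit: [2,7,7,4] [17] [17] [15,6] [17] [17] → 6 bins.
Total size 109; any packing needs at least ⌈109/24⌉ = 5 bins.
An optimal packing achieves that bound: [17,7] [17,7] [17,6] [17,4,2] [15] → 5 bins.
Excess: 6 − 5 = 1.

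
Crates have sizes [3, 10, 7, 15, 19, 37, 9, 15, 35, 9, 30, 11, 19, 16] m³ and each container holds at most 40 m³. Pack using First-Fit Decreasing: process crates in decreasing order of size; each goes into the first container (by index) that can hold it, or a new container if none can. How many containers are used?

Sorted descending: 37, 35, 30, 19, 19, 16, 15, 15, 11, 10, 9, 9, 7, 3.
37 m³ → container 1 (remaining 3 m³)
35 m³ → container 2 (remaining 5 m³)
30 m³ → container 3 (remaining 10 m³)
19 m³ → container 4 (remaining 21 m³)
19 m³ → container 4 (remaining 2 m³)
16 m³ → container 5 (remaining 24 m³)
15 m³ → container 5 (remaining 9 m³)
15 m³ → container 6 (remaining 25 m³)
11 m³ → container 6 (remaining 14 m³)
10 m³ → container 3 (remaining 0 m³)
9 m³ → container 5 (remaining 0 m³)
9 m³ → container 6 (remaining 5 m³)
7 m³ → container 7 (remaining 33 m³)
3 m³ → container 1 (remaining 0 m³)

7 containers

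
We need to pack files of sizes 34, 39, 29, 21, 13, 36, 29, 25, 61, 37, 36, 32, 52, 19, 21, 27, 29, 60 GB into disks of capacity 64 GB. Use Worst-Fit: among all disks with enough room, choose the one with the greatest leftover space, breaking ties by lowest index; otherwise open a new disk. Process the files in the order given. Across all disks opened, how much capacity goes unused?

104

disk 1: place 34 GB, 30 GB left
disk 2: place 39 GB, 25 GB left
disk 1: place 29 GB, 1 GB left
disk 2: place 21 GB, 4 GB left
disk 3: place 13 GB, 51 GB left
disk 3: place 36 GB, 15 GB left
disk 4: place 29 GB, 35 GB left
disk 4: place 25 GB, 10 GB left
disk 5: place 61 GB, 3 GB left
disk 6: place 37 GB, 27 GB left
disk 7: place 36 GB, 28 GB left
disk 8: place 32 GB, 32 GB left
disk 9: place 52 GB, 12 GB left
disk 8: place 19 GB, 13 GB left
disk 7: place 21 GB, 7 GB left
disk 6: place 27 GB, 0 GB left
disk 10: place 29 GB, 35 GB left
disk 11: place 60 GB, 4 GB left
11 disks × 64 GB = 704 GB; used 600 GB; unused 104 GB.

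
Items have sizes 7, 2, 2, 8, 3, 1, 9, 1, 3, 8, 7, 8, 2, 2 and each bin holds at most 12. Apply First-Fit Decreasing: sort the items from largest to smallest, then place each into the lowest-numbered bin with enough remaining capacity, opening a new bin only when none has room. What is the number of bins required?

6 bins

Sorted descending: 9, 8, 8, 8, 7, 7, 3, 3, 2, 2, 2, 2, 1, 1.
Put 9 in bin 1; 3 remain.
Put 8 in bin 2; 4 remain.
Put 8 in bin 3; 4 remain.
Put 8 in bin 4; 4 remain.
Put 7 in bin 5; 5 remain.
Put 7 in bin 6; 5 remain.
Put 3 in bin 1; 0 remain.
Put 3 in bin 2; 1 remain.
Put 2 in bin 3; 2 remain.
Put 2 in bin 3; 0 remain.
Put 2 in bin 4; 2 remain.
Put 2 in bin 4; 0 remain.
Put 1 in bin 2; 0 remain.
Put 1 in bin 5; 4 remain.
Final bins: [9,3] [8,3,1] [8,2,2] [8,2,2] [7,1] [7].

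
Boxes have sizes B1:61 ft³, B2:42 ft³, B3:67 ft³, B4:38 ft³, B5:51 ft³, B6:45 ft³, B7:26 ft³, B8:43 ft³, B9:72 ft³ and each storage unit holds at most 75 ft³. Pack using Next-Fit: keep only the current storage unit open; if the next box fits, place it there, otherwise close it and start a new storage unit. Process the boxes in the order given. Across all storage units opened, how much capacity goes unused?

155

storage unit 1: place B1 (61 ft³), 14 ft³ left
storage unit 2: place B2 (42 ft³), 33 ft³ left
storage unit 3: place B3 (67 ft³), 8 ft³ left
storage unit 4: place B4 (38 ft³), 37 ft³ left
storage unit 5: place B5 (51 ft³), 24 ft³ left
storage unit 6: place B6 (45 ft³), 30 ft³ left
storage unit 6: place B7 (26 ft³), 4 ft³ left
storage unit 7: place B8 (43 ft³), 32 ft³ left
storage unit 8: place B9 (72 ft³), 3 ft³ left
8 storage units × 75 ft³ = 600 ft³; used 445 ft³; unused 155 ft³.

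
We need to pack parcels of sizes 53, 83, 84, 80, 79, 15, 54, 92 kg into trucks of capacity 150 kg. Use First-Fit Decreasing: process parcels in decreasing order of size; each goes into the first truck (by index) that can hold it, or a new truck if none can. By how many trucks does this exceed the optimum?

0

First-Fit Decreasing: [92,54] [84,53] [83,15] [80] [79] → 5 trucks.
5 parcels exceed 75 kg (half the capacity), and no two of those can share a truck, so at least 5 trucks are needed.
So 5 is already optimal.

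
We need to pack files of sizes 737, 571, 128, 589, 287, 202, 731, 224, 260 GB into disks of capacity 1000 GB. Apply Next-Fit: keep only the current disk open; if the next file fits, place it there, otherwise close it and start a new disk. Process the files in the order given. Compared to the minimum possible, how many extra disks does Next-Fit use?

1

Next-Fit: [737] [571,128] [589,287] [202,731] [224,260] → 5 disks.
Total size 3729 GB; any packing needs at least ⌈3729/1000⌉ = 4 disks.
An optimal packing achieves that bound: [737,260] [731,224] [589,287] [571,202,128] → 4 disks.
Excess: 5 − 4 = 1.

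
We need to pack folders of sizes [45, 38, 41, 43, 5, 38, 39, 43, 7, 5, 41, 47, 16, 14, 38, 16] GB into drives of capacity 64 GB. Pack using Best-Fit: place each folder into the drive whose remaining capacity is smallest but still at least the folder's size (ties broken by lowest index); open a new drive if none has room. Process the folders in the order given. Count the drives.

10

45 GB → drive 1 (remaining 19 GB)
38 GB → drive 2 (remaining 26 GB)
41 GB → drive 3 (remaining 23 GB)
43 GB → drive 4 (remaining 21 GB)
5 GB → drive 1 (remaining 14 GB)
38 GB → drive 5 (remaining 26 GB)
39 GB → drive 6 (remaining 25 GB)
43 GB → drive 7 (remaining 21 GB)
7 GB → drive 1 (remaining 7 GB)
5 GB → drive 1 (remaining 2 GB)
41 GB → drive 8 (remaining 23 GB)
47 GB → drive 9 (remaining 17 GB)
16 GB → drive 9 (remaining 1 GB)
14 GB → drive 4 (remaining 7 GB)
38 GB → drive 10 (remaining 26 GB)
16 GB → drive 7 (remaining 5 GB)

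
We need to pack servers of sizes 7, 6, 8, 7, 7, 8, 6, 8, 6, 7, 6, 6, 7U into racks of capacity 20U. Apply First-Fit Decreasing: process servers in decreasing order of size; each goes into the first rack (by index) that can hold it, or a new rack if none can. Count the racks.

Sorted descending: 8, 8, 8, 7, 7, 7, 7, 7, 6, 6, 6, 6, 6.
8U → rack 1 (remaining 12U)
8U → rack 1 (remaining 4U)
8U → rack 2 (remaining 12U)
7U → rack 2 (remaining 5U)
7U → rack 3 (remaining 13U)
7U → rack 3 (remaining 6U)
7U → rack 4 (remaining 13U)
7U → rack 4 (remaining 6U)
6U → rack 3 (remaining 0U)
6U → rack 4 (remaining 0U)
6U → rack 5 (remaining 14U)
6U → rack 5 (remaining 8U)
6U → rack 5 (remaining 2U)
Final racks: [8,8] [8,7] [7,7,6] [7,7,6] [6,6,6].

5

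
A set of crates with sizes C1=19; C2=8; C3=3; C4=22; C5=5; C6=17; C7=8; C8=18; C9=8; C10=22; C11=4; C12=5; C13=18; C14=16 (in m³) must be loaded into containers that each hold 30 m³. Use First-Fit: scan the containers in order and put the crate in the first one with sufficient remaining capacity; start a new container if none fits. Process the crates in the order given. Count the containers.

Put C1 (19 m³) in container 1; 11 m³ remain.
Put C2 (8 m³) in container 1; 3 m³ remain.
Put C3 (3 m³) in container 1; 0 m³ remain.
Put C4 (22 m³) in container 2; 8 m³ remain.
Put C5 (5 m³) in container 2; 3 m³ remain.
Put C6 (17 m³) in container 3; 13 m³ remain.
Put C7 (8 m³) in container 3; 5 m³ remain.
Put C8 (18 m³) in container 4; 12 m³ remain.
Put C9 (8 m³) in container 4; 4 m³ remain.
Put C10 (22 m³) in container 5; 8 m³ remain.
Put C11 (4 m³) in container 3; 1 m³ remain.
Put C12 (5 m³) in container 5; 3 m³ remain.
Put C13 (18 m³) in container 6; 12 m³ remain.
Put C14 (16 m³) in container 7; 14 m³ remain.
Final containers: [19,8,3] [22,5] [17,8,4] [18,8] [22,5] [18] [16].

7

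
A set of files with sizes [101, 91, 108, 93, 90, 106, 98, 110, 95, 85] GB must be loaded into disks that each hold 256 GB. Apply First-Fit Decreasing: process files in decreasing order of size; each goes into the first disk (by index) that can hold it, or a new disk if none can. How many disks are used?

Sorted descending: 110, 108, 106, 101, 98, 95, 93, 91, 90, 85.
disk 1: place 110 GB, 146 GB left
disk 1: place 108 GB, 38 GB left
disk 2: place 106 GB, 150 GB left
disk 2: place 101 GB, 49 GB left
disk 3: place 98 GB, 158 GB left
disk 3: place 95 GB, 63 GB left
disk 4: place 93 GB, 163 GB left
disk 4: place 91 GB, 72 GB left
disk 5: place 90 GB, 166 GB left
disk 5: place 85 GB, 81 GB left

5 disks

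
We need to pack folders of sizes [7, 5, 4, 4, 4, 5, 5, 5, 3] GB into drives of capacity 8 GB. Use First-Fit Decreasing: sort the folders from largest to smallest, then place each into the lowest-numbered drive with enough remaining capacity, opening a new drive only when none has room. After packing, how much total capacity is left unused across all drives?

14

Sorted descending: 7, 5, 5, 5, 5, 4, 4, 4, 3.
7 GB → drive 1 (remaining 1 GB)
5 GB → drive 2 (remaining 3 GB)
5 GB → drive 3 (remaining 3 GB)
5 GB → drive 4 (remaining 3 GB)
5 GB → drive 5 (remaining 3 GB)
4 GB → drive 6 (remaining 4 GB)
4 GB → drive 6 (remaining 0 GB)
4 GB → drive 7 (remaining 4 GB)
3 GB → drive 2 (remaining 0 GB)
7 drives × 8 GB = 56 GB; used 42 GB; unused 14 GB.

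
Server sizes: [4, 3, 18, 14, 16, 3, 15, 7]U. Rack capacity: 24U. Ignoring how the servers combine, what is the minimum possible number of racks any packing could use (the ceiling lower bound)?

4

Total size = 4 + 3 + 18 + 14 + 16 + 3 + 15 + 7 = 80U.
⌈80 / 24⌉ = 4.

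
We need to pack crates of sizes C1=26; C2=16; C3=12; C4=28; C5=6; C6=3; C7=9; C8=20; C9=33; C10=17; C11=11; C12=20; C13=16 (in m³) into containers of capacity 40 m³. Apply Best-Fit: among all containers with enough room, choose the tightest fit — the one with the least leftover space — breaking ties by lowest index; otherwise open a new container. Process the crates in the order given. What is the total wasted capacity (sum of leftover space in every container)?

C1 (26 m³) → container 1 (remaining 14 m³)
C2 (16 m³) → container 2 (remaining 24 m³)
C3 (12 m³) → container 1 (remaining 2 m³)
C4 (28 m³) → container 3 (remaining 12 m³)
C5 (6 m³) → container 3 (remaining 6 m³)
C6 (3 m³) → container 3 (remaining 3 m³)
C7 (9 m³) → container 2 (remaining 15 m³)
C8 (20 m³) → container 4 (remaining 20 m³)
C9 (33 m³) → container 5 (remaining 7 m³)
C10 (17 m³) → container 4 (remaining 3 m³)
C11 (11 m³) → container 2 (remaining 4 m³)
C12 (20 m³) → container 6 (remaining 20 m³)
C13 (16 m³) → container 6 (remaining 4 m³)
6 containers × 40 m³ = 240 m³; used 217 m³; unused 23 m³.

23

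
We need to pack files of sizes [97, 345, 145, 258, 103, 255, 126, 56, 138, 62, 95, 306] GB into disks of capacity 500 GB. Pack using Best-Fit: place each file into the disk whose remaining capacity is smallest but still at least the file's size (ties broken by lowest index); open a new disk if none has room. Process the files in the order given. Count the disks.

5

97 GB → disk 1 (remaining 403 GB)
345 GB → disk 1 (remaining 58 GB)
145 GB → disk 2 (remaining 355 GB)
258 GB → disk 2 (remaining 97 GB)
103 GB → disk 3 (remaining 397 GB)
255 GB → disk 3 (remaining 142 GB)
126 GB → disk 3 (remaining 16 GB)
56 GB → disk 1 (remaining 2 GB)
138 GB → disk 4 (remaining 362 GB)
62 GB → disk 2 (remaining 35 GB)
95 GB → disk 4 (remaining 267 GB)
306 GB → disk 5 (remaining 194 GB)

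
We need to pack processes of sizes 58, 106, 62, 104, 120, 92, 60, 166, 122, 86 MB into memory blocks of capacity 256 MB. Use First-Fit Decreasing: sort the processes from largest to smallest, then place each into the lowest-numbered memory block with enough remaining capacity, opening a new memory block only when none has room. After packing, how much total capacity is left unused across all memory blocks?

Sorted descending: 166, 122, 120, 106, 104, 92, 86, 62, 60, 58.
166 MB → memory block 1 (remaining 90 MB)
122 MB → memory block 2 (remaining 134 MB)
120 MB → memory block 2 (remaining 14 MB)
106 MB → memory block 3 (remaining 150 MB)
104 MB → memory block 3 (remaining 46 MB)
92 MB → memory block 4 (remaining 164 MB)
86 MB → memory block 1 (remaining 4 MB)
62 MB → memory block 4 (remaining 102 MB)
60 MB → memory block 4 (remaining 42 MB)
58 MB → memory block 5 (remaining 198 MB)
5 memory blocks × 256 MB = 1280 MB; used 976 MB; unused 304 MB.

304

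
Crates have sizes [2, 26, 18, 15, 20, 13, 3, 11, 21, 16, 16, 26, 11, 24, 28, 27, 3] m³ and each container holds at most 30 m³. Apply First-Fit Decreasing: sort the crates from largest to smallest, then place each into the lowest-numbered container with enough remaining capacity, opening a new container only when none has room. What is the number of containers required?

Sorted descending: 28, 27, 26, 26, 24, 21, 20, 18, 16, 16, 15, 13, 11, 11, 3, 3, 2.
28 m³ → container 1 (remaining 2 m³)
27 m³ → container 2 (remaining 3 m³)
26 m³ → container 3 (remaining 4 m³)
26 m³ → container 4 (remaining 4 m³)
24 m³ → container 5 (remaining 6 m³)
21 m³ → container 6 (remaining 9 m³)
20 m³ → container 7 (remaining 10 m³)
18 m³ → container 8 (remaining 12 m³)
16 m³ → container 9 (remaining 14 m³)
16 m³ → container 10 (remaining 14 m³)
15 m³ → container 11 (remaining 15 m³)
13 m³ → container 9 (remaining 1 m³)
11 m³ → container 8 (remaining 1 m³)
11 m³ → container 10 (remaining 3 m³)
3 m³ → container 2 (remaining 0 m³)
3 m³ → container 3 (remaining 1 m³)
2 m³ → container 1 (remaining 0 m³)

11 containers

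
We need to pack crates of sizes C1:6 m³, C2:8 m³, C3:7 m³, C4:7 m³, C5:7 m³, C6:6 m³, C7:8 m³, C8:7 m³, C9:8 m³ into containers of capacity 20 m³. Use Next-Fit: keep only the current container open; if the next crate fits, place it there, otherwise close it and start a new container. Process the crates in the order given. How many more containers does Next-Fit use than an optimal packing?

1

Next-Fit: [6,8] [7,7] [7,6] [8,7] [8] → 5 containers.
Total size 64 m³; any packing needs at least ⌈64/20⌉ = 4 containers.
An optimal packing achieves that bound: [8,8] [8,7] [7,7,6] [7,6] → 4 containers.
Excess: 5 − 4 = 1.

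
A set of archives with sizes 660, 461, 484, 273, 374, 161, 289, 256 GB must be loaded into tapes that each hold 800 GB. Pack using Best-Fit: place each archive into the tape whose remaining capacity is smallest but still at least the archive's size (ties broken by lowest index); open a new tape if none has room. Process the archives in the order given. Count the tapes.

5 tapes

660 GB → tape 1 (remaining 140 GB)
461 GB → tape 2 (remaining 339 GB)
484 GB → tape 3 (remaining 316 GB)
273 GB → tape 3 (remaining 43 GB)
374 GB → tape 4 (remaining 426 GB)
161 GB → tape 2 (remaining 178 GB)
289 GB → tape 4 (remaining 137 GB)
256 GB → tape 5 (remaining 544 GB)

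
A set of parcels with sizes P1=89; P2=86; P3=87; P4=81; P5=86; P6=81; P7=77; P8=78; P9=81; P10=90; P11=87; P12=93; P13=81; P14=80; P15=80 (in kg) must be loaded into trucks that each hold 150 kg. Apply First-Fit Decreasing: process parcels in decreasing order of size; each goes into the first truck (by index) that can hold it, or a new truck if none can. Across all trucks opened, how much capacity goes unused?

993

Sorted descending: 93, 90, 89, 87, 87, 86, 86, 81, 81, 81, 81, 80, 80, 78, 77.
93 kg → truck 1 (remaining 57 kg)
90 kg → truck 2 (remaining 60 kg)
89 kg → truck 3 (remaining 61 kg)
87 kg → truck 4 (remaining 63 kg)
87 kg → truck 5 (remaining 63 kg)
86 kg → truck 6 (remaining 64 kg)
86 kg → truck 7 (remaining 64 kg)
81 kg → truck 8 (remaining 69 kg)
81 kg → truck 9 (remaining 69 kg)
81 kg → truck 10 (remaining 69 kg)
81 kg → truck 11 (remaining 69 kg)
80 kg → truck 12 (remaining 70 kg)
80 kg → truck 13 (remaining 70 kg)
78 kg → truck 14 (remaining 72 kg)
77 kg → truck 15 (remaining 73 kg)
15 trucks × 150 kg = 2250 kg; used 1257 kg; unused 993 kg.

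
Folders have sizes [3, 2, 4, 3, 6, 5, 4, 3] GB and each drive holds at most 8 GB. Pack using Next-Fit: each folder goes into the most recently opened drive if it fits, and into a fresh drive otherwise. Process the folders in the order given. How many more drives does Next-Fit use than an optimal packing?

Next-Fit: [3,2] [4,3] [6] [5] [4,3] → 5 drives.
Total size 30 GB; any packing needs at least ⌈30/8⌉ = 4 drives.
An optimal packing achieves that bound: [6,2] [5,3] [4,4] [3,3] → 4 drives.
Excess: 5 − 4 = 1.

1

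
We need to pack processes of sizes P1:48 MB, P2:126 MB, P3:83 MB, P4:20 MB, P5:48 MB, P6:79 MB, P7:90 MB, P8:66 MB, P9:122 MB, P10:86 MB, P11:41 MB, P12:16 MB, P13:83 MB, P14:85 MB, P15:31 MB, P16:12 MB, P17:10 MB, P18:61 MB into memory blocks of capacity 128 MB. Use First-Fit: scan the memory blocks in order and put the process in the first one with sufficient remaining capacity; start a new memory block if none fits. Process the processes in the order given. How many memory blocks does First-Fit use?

P1 (48 MB) → memory block 1 (remaining 80 MB)
P2 (126 MB) → memory block 2 (remaining 2 MB)
P3 (83 MB) → memory block 3 (remaining 45 MB)
P4 (20 MB) → memory block 1 (remaining 60 MB)
P5 (48 MB) → memory block 1 (remaining 12 MB)
P6 (79 MB) → memory block 4 (remaining 49 MB)
P7 (90 MB) → memory block 5 (remaining 38 MB)
P8 (66 MB) → memory block 6 (remaining 62 MB)
P9 (122 MB) → memory block 7 (remaining 6 MB)
P10 (86 MB) → memory block 8 (remaining 42 MB)
P11 (41 MB) → memory block 3 (remaining 4 MB)
P12 (16 MB) → memory block 4 (remaining 33 MB)
P13 (83 MB) → memory block 9 (remaining 45 MB)
P14 (85 MB) → memory block 10 (remaining 43 MB)
P15 (31 MB) → memory block 4 (remaining 2 MB)
P16 (12 MB) → memory block 1 (remaining 0 MB)
P17 (10 MB) → memory block 5 (remaining 28 MB)
P18 (61 MB) → memory block 6 (remaining 1 MB)

10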